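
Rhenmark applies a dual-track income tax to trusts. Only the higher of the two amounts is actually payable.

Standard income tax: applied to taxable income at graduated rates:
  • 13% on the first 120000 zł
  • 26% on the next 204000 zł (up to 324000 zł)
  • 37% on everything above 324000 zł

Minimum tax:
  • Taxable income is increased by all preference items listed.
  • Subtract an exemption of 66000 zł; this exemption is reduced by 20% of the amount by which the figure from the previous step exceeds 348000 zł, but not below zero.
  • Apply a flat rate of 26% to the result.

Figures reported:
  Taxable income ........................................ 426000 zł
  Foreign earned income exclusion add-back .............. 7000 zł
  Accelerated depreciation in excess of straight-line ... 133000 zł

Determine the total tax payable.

Minimum tax:
  Adjusted income: 426000 zł + 7000 zł + 133000 zł = 566000 zł
  Exemption: 66000 zł − 20% × (566000 zł − 348000 zł) = 66000 zł − 43600 zł = 22400 zł
  Base: 566000 zł − 22400 zł = 543600 zł
  543600 zł × 26% = 141336 zł

Standard income tax:
  120000 zł × 13% = 15600 zł
  204000 zł × 26% = 53040 zł
  102000 zł × 37% = 37740 zł
  → 106380 zł

141336 zł > 106380 zł, so the minimum tax is the binding amount.

141336 zł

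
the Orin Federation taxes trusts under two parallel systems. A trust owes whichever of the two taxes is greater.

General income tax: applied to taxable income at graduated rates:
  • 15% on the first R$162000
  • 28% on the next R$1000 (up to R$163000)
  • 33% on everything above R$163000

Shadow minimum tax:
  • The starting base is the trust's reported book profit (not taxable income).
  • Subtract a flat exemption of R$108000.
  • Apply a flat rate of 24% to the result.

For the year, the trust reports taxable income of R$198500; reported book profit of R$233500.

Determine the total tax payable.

R$36295

General income tax:
  R$162000 × 15% = R$24300
  R$1000 × 28% = R$280
  R$35500 × 33% = R$11715
  → R$36295

Shadow minimum tax:
  Base (reported book profit): R$233500
  Less exemption R$108000 → base R$125500
  R$125500 × 24% = R$30120

R$36295 > R$30120, so the general income tax governs.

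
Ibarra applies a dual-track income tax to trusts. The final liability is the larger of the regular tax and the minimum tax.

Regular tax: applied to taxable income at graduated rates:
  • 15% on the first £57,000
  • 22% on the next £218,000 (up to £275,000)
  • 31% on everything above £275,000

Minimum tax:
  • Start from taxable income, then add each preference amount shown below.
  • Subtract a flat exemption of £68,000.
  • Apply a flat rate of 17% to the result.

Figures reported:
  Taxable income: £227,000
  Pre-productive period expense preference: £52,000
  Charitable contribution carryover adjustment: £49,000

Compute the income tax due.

Minimum tax:
  Adjusted income: £227,000 + £52,000 + £49,000 = £328,000
  Less exemption £68,000 → base £260,000
  £260,000 × 17% = £44,200

Regular tax:
  £57,000 × 15% = £8,550
  £170,000 × 22% = £37,400
  → £45,950

£45,950 > £44,200, so the regular tax governs.

£45,950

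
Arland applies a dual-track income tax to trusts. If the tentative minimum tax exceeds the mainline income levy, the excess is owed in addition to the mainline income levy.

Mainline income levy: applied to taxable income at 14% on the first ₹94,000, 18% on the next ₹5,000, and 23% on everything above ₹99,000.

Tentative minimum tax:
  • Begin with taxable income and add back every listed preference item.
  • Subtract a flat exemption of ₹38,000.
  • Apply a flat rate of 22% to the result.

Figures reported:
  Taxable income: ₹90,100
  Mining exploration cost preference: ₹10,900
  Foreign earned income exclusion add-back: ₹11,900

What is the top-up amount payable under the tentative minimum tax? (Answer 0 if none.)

₹3,864

Tentative minimum tax:
  Adjusted income: ₹90,100 + ₹10,900 + ₹11,900 = ₹112,900
  Less exemption ₹38,000 → base ₹74,900
  ₹74,900 × 22% = ₹16,478

Mainline income levy:
  ₹90,100 × 14% = ₹12,614

Excess of tentative minimum tax over mainline income levy: ₹16,478 − ₹12,614 = ₹3,864.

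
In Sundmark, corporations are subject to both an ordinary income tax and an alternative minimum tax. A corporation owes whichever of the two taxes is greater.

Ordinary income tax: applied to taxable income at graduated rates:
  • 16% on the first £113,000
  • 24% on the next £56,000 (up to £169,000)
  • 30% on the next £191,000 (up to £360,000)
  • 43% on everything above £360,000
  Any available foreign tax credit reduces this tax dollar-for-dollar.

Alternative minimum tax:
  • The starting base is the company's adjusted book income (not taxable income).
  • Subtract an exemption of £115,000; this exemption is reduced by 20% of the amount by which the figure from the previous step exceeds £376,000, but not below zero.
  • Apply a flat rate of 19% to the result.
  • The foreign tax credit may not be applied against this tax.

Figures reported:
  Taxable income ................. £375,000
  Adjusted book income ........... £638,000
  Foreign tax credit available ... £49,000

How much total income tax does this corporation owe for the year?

£109,326

Ordinary income tax:
  £113,000 × 16% = £18,080
  £56,000 × 24% = £13,440
  £191,000 × 30% = £57,300
  £15,000 × 43% = £6,450
  → £95,270
  Less foreign tax credit £49,000 → £46,270

Alternative minimum tax:
  Base (adjusted book income): £638,000
  Exemption: £115,000 − 20% × (£638,000 − £376,000) = £115,000 − £52,400 = £62,600
  Base: £638,000 − £62,600 = £575,400
  £575,400 × 19% = £109,326

£109,326 > £46,270, so the alternative minimum tax is the binding amount.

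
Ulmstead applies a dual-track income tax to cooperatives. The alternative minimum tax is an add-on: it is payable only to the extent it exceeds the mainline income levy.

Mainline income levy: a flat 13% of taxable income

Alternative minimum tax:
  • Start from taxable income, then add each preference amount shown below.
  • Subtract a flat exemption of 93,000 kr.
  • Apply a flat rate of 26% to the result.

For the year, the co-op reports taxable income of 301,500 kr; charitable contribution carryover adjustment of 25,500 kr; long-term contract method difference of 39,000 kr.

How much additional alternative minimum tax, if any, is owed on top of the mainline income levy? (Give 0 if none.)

31,785 kr

Mainline income levy:
  301,500 kr × 13% = 39,195 kr

Alternative minimum tax:
  Adjusted income: 301,500 kr + 25,500 kr + 39,000 kr = 366,000 kr
  Less exemption 93,000 kr → base 273,000 kr
  273,000 kr × 26% = 70,980 kr

Excess of alternative minimum tax over mainline income levy: 70,980 kr − 39,195 kr = 31,785 kr.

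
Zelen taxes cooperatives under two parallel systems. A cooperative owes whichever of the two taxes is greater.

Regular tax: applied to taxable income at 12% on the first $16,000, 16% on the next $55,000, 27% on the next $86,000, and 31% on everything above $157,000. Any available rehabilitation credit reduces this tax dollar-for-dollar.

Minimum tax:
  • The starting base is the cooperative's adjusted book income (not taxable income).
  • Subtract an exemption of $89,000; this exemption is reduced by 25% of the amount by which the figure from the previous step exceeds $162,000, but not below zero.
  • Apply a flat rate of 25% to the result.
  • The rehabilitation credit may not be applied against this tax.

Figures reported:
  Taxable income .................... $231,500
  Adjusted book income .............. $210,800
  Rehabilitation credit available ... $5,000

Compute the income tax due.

Minimum tax:
  Base (adjusted book income): $210,800
  Exemption: $89,000 − 25% × ($210,800 − $162,000) = $89,000 − $12,200 = $76,800
  Base: $210,800 − $76,800 = $134,000
  $134,000 × 25% = $33,500

Regular tax:
  $16,000 × 12% = $1,920
  $55,000 × 16% = $8,800
  $86,000 × 27% = $23,220
  $74,500 × 31% = $23,095
  → $57,035
  Less rehabilitation credit $5,000 → $52,035

$52,035 > $33,500, so the regular tax governs.

$52,035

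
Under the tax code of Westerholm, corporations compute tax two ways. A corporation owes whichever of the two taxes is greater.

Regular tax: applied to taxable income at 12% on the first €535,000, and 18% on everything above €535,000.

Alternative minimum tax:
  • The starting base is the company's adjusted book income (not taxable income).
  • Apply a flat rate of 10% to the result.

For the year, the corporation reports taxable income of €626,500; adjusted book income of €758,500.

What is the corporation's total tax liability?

€80,670

Regular tax:
  €535,000 × 12% = €64,200
  €91,500 × 18% = €16,470
  → €80,670

Alternative minimum tax:
  Base (adjusted book income): €758,500
  €758,500 × 10% = €75,850

€80,670 > €75,850, so the regular tax governs.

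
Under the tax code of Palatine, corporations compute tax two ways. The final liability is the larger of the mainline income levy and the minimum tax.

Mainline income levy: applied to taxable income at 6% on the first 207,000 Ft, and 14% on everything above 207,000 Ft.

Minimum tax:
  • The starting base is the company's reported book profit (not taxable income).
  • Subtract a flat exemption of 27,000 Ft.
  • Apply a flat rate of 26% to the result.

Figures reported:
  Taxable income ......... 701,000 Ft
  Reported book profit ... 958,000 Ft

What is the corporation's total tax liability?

242,060 Ft

Minimum tax:
  Base (reported book profit): 958,000 Ft
  Less exemption 27,000 Ft → base 931,000 Ft
  931,000 Ft × 26% = 242,060 Ft

Mainline income levy:
  207,000 Ft × 6% = 12,420 Ft
  494,000 Ft × 14% = 69,160 Ft
  → 81,580 Ft

242,060 Ft > 81,580 Ft, so the minimum tax is the binding amount.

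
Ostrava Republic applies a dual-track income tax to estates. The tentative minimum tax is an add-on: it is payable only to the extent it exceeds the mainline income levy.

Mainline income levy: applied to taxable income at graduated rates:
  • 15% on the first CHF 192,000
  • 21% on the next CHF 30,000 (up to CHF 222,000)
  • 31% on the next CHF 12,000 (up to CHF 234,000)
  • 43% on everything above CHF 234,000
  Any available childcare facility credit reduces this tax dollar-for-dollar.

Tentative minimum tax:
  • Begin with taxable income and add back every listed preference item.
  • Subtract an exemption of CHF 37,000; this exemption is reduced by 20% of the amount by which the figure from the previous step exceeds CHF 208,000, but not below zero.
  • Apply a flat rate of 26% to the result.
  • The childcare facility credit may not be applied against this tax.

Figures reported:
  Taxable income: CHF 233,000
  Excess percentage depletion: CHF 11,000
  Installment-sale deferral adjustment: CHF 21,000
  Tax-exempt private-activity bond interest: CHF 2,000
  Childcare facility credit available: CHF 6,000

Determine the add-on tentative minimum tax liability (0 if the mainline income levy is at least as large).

CHF 30,358

Mainline income levy:
  CHF 192,000 × 15% = CHF 28,800
  CHF 30,000 × 21% = CHF 6,300
  CHF 11,000 × 31% = CHF 3,410
  → CHF 38,510
  Less childcare facility credit CHF 6,000 → CHF 32,510

Tentative minimum tax:
  Adjusted income: CHF 233,000 + CHF 11,000 + CHF 21,000 + CHF 2,000 = CHF 267,000
  Exemption: CHF 37,000 − 20% × (CHF 267,000 − CHF 208,000) = CHF 37,000 − CHF 11,800 = CHF 25,200
  Base: CHF 267,000 − CHF 25,200 = CHF 241,800
  CHF 241,800 × 26% = CHF 62,868

Excess of tentative minimum tax over mainline income levy: CHF 62,868 − CHF 32,510 = CHF 30,358.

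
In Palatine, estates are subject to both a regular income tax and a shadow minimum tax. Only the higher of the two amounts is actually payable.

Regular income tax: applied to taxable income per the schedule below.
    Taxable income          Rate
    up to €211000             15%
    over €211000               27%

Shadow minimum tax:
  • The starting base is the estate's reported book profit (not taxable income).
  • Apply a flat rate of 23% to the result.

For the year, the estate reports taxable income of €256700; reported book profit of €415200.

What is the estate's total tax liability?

€95496

Shadow minimum tax:
  Base (reported book profit): €415200
  €415200 × 23% = €95496

Regular income tax:
  €211000 × 15% = €31650
  €45700 × 27% = €12339
  → €43989

€95496 > €43989, so the shadow minimum tax is the binding amount.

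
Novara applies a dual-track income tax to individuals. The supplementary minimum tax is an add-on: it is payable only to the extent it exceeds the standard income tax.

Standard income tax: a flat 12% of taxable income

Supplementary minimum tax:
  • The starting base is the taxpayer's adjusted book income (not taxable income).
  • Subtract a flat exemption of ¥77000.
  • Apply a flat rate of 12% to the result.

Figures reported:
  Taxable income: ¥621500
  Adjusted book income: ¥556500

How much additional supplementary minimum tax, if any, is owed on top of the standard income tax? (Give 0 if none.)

¥0

Supplementary minimum tax:
  Base (adjusted book income): ¥556500
  Less exemption ¥77000 → base ¥479500
  ¥479500 × 12% = ¥57540

Standard income tax:
  ¥621500 × 12% = ¥74580

¥57540 ≤ ¥74580, so no add-on is due.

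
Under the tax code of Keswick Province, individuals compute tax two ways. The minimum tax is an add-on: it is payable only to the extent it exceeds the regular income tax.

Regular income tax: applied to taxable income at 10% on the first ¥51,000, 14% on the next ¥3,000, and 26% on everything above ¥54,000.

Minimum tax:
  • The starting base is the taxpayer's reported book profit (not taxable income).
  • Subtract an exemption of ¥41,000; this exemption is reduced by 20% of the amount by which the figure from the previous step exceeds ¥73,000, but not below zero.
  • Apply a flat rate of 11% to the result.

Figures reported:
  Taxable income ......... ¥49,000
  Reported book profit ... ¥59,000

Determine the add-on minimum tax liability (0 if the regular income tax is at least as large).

Regular income tax:
  ¥49,000 × 10% = ¥4,900

Minimum tax:
  Base (reported book profit): ¥59,000
  Exemption: ¥59,000 ≤ ¥73,000, so full ¥41,000 applies
  Base: ¥59,000 − ¥41,000 = ¥18,000
  ¥18,000 × 11% = ¥1,980

¥1,980 ≤ ¥4,900, so no add-on is due.

¥0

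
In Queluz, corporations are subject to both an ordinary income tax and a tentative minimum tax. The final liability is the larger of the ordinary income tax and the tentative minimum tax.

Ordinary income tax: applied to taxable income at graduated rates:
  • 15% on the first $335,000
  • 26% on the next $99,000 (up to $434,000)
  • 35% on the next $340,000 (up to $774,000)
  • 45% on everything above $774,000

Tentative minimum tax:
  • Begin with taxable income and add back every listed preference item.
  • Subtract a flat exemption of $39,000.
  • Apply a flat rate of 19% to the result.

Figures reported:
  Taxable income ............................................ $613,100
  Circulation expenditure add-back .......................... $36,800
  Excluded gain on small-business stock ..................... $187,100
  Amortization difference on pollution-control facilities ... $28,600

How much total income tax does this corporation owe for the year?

Tentative minimum tax:
  Adjusted income: $613,100 + $36,800 + $187,100 + $28,600 = $865,600
  Less exemption $39,000 → base $826,600
  $826,600 × 19% = $157,054

Ordinary income tax:
  $335,000 × 15% = $50,250
  $99,000 × 26% = $25,740
  $179,100 × 35% = $62,685
  → $138,675

$157,054 > $138,675, so the tentative minimum tax is the binding amount.

$157,054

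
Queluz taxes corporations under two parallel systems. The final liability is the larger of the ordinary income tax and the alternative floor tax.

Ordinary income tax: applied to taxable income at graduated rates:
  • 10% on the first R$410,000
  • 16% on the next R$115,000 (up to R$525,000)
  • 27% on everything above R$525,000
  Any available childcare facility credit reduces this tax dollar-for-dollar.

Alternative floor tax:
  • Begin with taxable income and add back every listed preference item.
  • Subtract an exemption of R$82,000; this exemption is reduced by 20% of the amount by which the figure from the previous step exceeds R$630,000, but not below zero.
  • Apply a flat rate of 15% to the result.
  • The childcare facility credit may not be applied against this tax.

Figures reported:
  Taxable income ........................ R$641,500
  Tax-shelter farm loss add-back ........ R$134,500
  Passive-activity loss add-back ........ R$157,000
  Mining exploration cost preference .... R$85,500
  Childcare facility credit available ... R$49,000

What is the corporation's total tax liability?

R$152,130

Alternative floor tax:
  Adjusted income: R$641,500 + R$134,500 + R$157,000 + R$85,500 = R$1,018,500
  Exemption: R$82,000 − 20% × (R$1,018,500 − R$630,000) = R$82,000 − R$77,700 = R$4,300
  Base: R$1,018,500 − R$4,300 = R$1,014,200
  R$1,014,200 × 15% = R$152,130

Ordinary income tax:
  R$410,000 × 10% = R$41,000
  R$115,000 × 16% = R$18,400
  R$116,500 × 27% = R$31,455
  → R$90,855
  Less childcare facility credit R$49,000 → R$41,855

R$152,130 > R$41,855, so the alternative floor tax is the binding amount.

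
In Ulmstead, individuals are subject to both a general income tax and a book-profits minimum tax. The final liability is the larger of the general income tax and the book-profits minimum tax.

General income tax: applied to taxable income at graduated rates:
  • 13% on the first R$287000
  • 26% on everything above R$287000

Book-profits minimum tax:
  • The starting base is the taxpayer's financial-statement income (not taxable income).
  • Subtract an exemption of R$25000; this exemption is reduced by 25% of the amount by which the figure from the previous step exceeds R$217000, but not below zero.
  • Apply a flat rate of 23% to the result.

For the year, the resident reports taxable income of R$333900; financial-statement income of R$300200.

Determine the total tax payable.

Book-profits minimum tax:
  Base (financial-statement income): R$300200
  Exemption: R$25000 − 25% × (R$300200 − R$217000) = R$25000 − R$20800 = R$4200
  Base: R$300200 − R$4200 = R$296000
  R$296000 × 23% = R$68080

General income tax:
  R$287000 × 13% = R$37310
  R$46900 × 26% = R$12194
  → R$49504

R$68080 > R$49504, so the book-profits minimum tax is the binding amount.

R$68080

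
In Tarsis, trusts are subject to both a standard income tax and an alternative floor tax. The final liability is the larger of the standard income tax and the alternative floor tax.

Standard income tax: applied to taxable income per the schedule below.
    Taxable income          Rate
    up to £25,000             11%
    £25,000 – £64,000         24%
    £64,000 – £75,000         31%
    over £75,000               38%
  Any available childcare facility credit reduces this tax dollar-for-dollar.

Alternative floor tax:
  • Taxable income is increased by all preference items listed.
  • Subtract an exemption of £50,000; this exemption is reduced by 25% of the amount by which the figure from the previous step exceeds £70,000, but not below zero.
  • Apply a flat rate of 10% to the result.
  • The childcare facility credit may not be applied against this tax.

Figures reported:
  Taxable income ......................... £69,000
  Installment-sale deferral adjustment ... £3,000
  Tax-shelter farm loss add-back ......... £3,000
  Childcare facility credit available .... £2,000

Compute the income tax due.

Standard income tax:
  £25,000 × 11% = £2,750
  £39,000 × 24% = £9,360
  £5,000 × 31% = £1,550
  → £13,660
  Less childcare facility credit £2,000 → £11,660

Alternative floor tax:
  Adjusted income: £69,000 + £3,000 + £3,000 = £75,000
  Exemption: £50,000 − 25% × (£75,000 − £70,000) = £50,000 − £1,250 = £48,750
  Base: £75,000 − £48,750 = £26,250
  £26,250 × 10% = £2,625

£11,660 > £2,625, so the standard income tax governs.

£11,660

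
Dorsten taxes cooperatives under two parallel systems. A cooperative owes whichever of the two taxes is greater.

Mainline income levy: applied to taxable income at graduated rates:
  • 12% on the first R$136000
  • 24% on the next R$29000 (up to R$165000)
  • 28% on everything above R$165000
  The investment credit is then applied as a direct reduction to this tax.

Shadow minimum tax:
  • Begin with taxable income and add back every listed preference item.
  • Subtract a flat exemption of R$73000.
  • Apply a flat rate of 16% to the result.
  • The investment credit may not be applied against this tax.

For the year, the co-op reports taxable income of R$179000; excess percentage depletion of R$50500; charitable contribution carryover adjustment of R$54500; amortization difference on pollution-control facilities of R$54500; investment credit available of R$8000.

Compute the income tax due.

R$42480

Mainline income levy:
  R$136000 × 12% = R$16320
  R$29000 × 24% = R$6960
  R$14000 × 28% = R$3920
  → R$27200
  Less investment credit R$8000 → R$19200

Shadow minimum tax:
  Adjusted income: R$179000 + R$50500 + R$54500 + R$54500 = R$338500
  Less exemption R$73000 → base R$265500
  R$265500 × 16% = R$42480

R$42480 > R$19200, so the shadow minimum tax is the binding amount.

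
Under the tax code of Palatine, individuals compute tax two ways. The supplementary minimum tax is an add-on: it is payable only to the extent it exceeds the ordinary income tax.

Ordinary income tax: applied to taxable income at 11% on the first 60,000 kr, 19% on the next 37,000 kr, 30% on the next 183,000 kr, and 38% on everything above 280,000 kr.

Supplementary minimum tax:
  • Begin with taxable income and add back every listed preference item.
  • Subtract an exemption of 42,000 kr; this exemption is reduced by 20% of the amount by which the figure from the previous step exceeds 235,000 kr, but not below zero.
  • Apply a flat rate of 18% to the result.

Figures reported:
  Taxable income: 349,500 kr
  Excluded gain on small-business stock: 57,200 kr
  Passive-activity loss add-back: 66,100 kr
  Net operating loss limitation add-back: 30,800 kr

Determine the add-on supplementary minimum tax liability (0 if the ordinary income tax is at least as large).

0 kr

Ordinary income tax:
  60,000 kr × 11% = 6,600 kr
  37,000 kr × 19% = 7,030 kr
  183,000 kr × 30% = 54,900 kr
  69,500 kr × 38% = 26,410 kr
  → 94,940 kr

Supplementary minimum tax:
  Adjusted income: 349,500 kr + 57,200 kr + 66,100 kr + 30,800 kr = 503,600 kr
  Exemption: 20% × (503,600 kr − 235,000 kr) = 53,720 kr ≥ 42,000 kr, so the exemption is fully phased out
  Base: 503,600 kr − 0 kr = 503,600 kr
  503,600 kr × 18% = 90,648 kr

90,648 kr ≤ 94,940 kr, so no add-on is due.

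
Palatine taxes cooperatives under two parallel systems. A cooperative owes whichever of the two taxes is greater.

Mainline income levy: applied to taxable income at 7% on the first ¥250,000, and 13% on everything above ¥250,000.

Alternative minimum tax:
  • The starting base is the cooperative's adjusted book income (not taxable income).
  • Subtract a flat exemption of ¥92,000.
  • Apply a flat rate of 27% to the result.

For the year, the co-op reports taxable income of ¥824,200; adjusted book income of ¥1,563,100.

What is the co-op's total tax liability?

Alternative minimum tax:
  Base (adjusted book income): ¥1,563,100
  Less exemption ¥92,000 → base ¥1,471,100
  ¥1,471,100 × 27% = ¥397,197

Mainline income levy:
  ¥250,000 × 7% = ¥17,500
  ¥574,200 × 13% = ¥74,646
  → ¥92,146

¥397,197 > ¥92,146, so the alternative minimum tax is the binding amount.

¥397,197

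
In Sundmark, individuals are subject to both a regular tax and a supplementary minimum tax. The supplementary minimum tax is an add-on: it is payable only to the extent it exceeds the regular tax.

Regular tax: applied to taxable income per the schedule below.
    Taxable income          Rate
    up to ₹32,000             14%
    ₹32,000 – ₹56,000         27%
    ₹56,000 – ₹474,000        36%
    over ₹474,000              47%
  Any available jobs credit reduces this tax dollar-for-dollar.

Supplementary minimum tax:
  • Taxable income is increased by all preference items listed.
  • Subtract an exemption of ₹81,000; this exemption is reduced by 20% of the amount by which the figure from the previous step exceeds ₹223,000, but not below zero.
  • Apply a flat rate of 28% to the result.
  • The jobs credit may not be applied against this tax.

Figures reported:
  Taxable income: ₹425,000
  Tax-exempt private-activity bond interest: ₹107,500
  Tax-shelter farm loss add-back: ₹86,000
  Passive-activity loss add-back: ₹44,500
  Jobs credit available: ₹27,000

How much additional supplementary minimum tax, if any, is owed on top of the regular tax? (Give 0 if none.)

Regular tax:
  ₹32,000 × 14% = ₹4,480
  ₹24,000 × 27% = ₹6,480
  ₹369,000 × 36% = ₹132,840
  → ₹143,800
  Less jobs credit ₹27,000 → ₹116,800

Supplementary minimum tax:
  Adjusted income: ₹425,000 + ₹107,500 + ₹86,000 + ₹44,500 = ₹663,000
  Exemption: 20% × (₹663,000 − ₹223,000) = ₹88,000 ≥ ₹81,000, so the exemption is fully phased out
  Base: ₹663,000 − ₹0 = ₹663,000
  ₹663,000 × 28% = ₹185,640

Excess of supplementary minimum tax over regular tax: ₹185,640 − ₹116,800 = ₹68,840.

₹68,840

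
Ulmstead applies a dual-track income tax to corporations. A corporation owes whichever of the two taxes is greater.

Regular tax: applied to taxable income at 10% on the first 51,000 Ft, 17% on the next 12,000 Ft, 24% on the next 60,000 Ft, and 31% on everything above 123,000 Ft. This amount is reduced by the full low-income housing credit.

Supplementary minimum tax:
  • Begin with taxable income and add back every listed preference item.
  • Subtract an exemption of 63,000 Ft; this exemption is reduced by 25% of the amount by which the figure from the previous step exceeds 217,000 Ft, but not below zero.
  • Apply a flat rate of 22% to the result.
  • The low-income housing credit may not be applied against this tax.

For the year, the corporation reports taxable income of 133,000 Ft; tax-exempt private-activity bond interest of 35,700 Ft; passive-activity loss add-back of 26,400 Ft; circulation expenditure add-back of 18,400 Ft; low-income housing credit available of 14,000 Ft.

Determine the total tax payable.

33,110 Ft

Regular tax:
  51,000 Ft × 10% = 5,100 Ft
  12,000 Ft × 17% = 2,040 Ft
  60,000 Ft × 24% = 14,400 Ft
  10,000 Ft × 31% = 3,100 Ft
  → 24,640 Ft
  Less low-income housing credit 14,000 Ft → 10,640 Ft

Supplementary minimum tax:
  Adjusted income: 133,000 Ft + 35,700 Ft + 26,400 Ft + 18,400 Ft = 213,500 Ft
  Exemption: 213,500 Ft ≤ 217,000 Ft, so full 63,000 Ft applies
  Base: 213,500 Ft − 63,000 Ft = 150,500 Ft
  150,500 Ft × 22% = 33,110 Ft

33,110 Ft > 10,640 Ft, so the supplementary minimum tax is the binding amount.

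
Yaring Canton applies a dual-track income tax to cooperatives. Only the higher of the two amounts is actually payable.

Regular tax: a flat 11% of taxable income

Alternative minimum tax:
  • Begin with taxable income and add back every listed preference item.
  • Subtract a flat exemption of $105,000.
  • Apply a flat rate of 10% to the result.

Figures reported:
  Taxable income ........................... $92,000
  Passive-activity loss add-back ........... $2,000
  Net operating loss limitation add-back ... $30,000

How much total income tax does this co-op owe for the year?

Regular tax:
  $92,000 × 11% = $10,120

Alternative minimum tax:
  Adjusted income: $92,000 + $2,000 + $30,000 = $124,000
  Less exemption $105,000 → base $19,000
  $19,000 × 10% = $1,900

$10,120 > $1,900, so the regular tax governs.

$10,120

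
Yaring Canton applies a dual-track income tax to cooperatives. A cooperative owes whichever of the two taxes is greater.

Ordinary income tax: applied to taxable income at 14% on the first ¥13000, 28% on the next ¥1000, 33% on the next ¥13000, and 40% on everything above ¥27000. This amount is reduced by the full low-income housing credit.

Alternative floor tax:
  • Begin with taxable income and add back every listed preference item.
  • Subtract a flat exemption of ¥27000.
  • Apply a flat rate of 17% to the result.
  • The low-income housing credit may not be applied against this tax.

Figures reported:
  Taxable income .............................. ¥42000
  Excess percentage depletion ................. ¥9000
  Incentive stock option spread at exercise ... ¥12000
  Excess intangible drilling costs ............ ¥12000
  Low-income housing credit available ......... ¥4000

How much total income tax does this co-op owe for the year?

¥8390

Ordinary income tax:
  ¥13000 × 14% = ¥1820
  ¥1000 × 28% = ¥280
  ¥13000 × 33% = ¥4290
  ¥15000 × 40% = ¥6000
  → ¥12390
  Less low-income housing credit ¥4000 → ¥8390

Alternative floor tax:
  Adjusted income: ¥42000 + ¥9000 + ¥12000 + ¥12000 = ¥75000
  Less exemption ¥27000 → base ¥48000
  ¥48000 × 17% = ¥8160

¥8390 > ¥8160, so the ordinary income tax governs.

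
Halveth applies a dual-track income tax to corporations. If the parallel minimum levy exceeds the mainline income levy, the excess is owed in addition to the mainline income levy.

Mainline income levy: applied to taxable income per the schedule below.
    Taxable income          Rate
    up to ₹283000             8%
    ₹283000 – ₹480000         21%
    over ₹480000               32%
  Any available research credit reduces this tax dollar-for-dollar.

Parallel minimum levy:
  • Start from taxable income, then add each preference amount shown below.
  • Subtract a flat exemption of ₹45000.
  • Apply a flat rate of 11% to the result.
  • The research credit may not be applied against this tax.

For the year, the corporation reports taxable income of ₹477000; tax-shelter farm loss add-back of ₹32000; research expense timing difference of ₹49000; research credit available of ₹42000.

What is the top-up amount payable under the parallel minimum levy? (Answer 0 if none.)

₹35050

Mainline income levy:
  ₹283000 × 8% = ₹22640
  ₹194000 × 21% = ₹40740
  → ₹63380
  Less research credit ₹42000 → ₹21380

Parallel minimum levy:
  Adjusted income: ₹477000 + ₹32000 + ₹49000 = ₹558000
  Less exemption ₹45000 → base ₹513000
  ₹513000 × 11% = ₹56430

Excess of parallel minimum levy over mainline income levy: ₹56430 − ₹21380 = ₹35050.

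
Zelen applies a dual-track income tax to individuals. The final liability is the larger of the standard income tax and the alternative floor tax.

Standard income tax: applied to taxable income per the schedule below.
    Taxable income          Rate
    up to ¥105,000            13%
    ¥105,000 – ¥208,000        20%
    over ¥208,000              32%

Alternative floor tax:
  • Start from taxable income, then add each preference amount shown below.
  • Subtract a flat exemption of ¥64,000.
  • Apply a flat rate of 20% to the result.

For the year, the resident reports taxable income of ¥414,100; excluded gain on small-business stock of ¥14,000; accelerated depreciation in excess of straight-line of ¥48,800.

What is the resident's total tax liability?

¥100,202

Alternative floor tax:
  Adjusted income: ¥414,100 + ¥14,000 + ¥48,800 = ¥476,900
  Less exemption ¥64,000 → base ¥412,900
  ¥412,900 × 20% = ¥82,580

Standard income tax:
  ¥105,000 × 13% = ¥13,650
  ¥103,000 × 20% = ¥20,600
  ¥206,100 × 32% = ¥65,952
  → ¥100,202

¥100,202 > ¥82,580, so the standard income tax governs.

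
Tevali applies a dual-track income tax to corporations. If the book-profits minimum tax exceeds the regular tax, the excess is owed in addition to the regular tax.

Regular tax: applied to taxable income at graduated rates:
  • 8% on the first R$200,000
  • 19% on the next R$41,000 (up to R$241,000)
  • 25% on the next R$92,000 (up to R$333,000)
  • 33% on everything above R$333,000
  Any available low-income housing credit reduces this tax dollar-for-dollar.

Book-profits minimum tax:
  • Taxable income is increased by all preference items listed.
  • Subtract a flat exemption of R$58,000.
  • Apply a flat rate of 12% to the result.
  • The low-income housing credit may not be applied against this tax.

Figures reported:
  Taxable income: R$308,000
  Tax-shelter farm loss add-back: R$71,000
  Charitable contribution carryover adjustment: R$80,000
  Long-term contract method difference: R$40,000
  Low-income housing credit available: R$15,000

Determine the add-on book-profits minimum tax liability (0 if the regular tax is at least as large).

Book-profits minimum tax:
  Adjusted income: R$308,000 + R$71,000 + R$80,000 + R$40,000 = R$499,000
  Less exemption R$58,000 → base R$441,000
  R$441,000 × 12% = R$52,920

Regular tax:
  R$200,000 × 8% = R$16,000
  R$41,000 × 19% = R$7,790
  R$67,000 × 25% = R$16,750
  → R$40,540
  Less low-income housing credit R$15,000 → R$25,540

Excess of book-profits minimum tax over regular tax: R$52,920 − R$25,540 = R$27,380.

R$27,380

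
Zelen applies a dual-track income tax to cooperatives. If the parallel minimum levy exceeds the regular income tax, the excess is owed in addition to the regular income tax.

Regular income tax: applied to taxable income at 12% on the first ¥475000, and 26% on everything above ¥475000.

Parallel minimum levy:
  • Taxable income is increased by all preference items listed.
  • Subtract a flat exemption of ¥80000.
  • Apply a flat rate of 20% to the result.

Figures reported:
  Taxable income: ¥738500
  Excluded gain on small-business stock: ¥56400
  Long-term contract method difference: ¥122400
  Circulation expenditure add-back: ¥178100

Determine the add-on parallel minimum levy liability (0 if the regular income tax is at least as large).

¥77570

Regular income tax:
  ¥475000 × 12% = ¥57000
  ¥263500 × 26% = ¥68510
  → ¥125510

Parallel minimum levy:
  Adjusted income: ¥738500 + ¥56400 + ¥122400 + ¥178100 = ¥1095400
  Less exemption ¥80000 → base ¥1015400
  ¥1015400 × 20% = ¥203080

Excess of parallel minimum levy over regular income tax: ¥203080 − ¥125510 = ¥77570.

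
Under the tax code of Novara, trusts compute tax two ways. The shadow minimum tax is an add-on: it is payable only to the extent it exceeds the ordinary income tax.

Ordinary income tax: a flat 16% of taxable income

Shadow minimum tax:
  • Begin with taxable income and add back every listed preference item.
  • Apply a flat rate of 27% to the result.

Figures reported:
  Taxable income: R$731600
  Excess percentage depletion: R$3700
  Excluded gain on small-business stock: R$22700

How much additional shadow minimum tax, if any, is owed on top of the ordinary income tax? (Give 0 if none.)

Ordinary income tax:
  R$731600 × 16% = R$117056

Shadow minimum tax:
  Adjusted income: R$731600 + R$3700 + R$22700 = R$758000
  R$758000 × 27% = R$204660

Excess of shadow minimum tax over ordinary income tax: R$204660 − R$117056 = R$87604.

R$87604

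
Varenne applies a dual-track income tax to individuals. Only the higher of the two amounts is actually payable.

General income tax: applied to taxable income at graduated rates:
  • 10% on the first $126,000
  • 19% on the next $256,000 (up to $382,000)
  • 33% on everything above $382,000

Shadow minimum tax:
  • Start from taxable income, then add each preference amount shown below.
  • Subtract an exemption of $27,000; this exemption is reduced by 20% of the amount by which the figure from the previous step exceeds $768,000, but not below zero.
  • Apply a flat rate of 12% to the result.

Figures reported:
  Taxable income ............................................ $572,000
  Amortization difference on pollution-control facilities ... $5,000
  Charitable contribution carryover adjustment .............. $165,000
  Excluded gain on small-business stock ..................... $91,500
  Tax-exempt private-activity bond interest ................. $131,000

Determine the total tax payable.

Shadow minimum tax:
  Adjusted income: $572,000 + $5,000 + $165,000 + $91,500 + $131,000 = $964,500
  Exemption: 20% × ($964,500 − $768,000) = $39,300 ≥ $27,000, so the exemption is fully phased out
  Base: $964,500 − $0 = $964,500
  $964,500 × 12% = $115,740

General income tax:
  $126,000 × 10% = $12,600
  $256,000 × 19% = $48,640
  $190,000 × 33% = $62,700
  → $123,940

$123,940 > $115,740, so the general income tax governs.

$123,940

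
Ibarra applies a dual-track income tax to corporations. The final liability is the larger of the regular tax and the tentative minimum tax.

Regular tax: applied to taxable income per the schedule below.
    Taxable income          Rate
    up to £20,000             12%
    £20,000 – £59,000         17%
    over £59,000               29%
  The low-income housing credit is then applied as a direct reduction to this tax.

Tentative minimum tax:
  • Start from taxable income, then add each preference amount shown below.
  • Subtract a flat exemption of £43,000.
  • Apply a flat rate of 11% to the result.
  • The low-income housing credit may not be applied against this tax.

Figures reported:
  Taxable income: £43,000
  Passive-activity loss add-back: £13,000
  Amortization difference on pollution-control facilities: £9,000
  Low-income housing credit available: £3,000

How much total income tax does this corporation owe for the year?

Regular tax:
  £20,000 × 12% = £2,400
  £23,000 × 17% = £3,910
  → £6,310
  Less low-income housing credit £3,000 → £3,310

Tentative minimum tax:
  Adjusted income: £43,000 + £13,000 + £9,000 = £65,000
  Less exemption £43,000 → base £22,000
  £22,000 × 11% = £2,420

£3,310 > £2,420, so the regular tax governs.

£3,310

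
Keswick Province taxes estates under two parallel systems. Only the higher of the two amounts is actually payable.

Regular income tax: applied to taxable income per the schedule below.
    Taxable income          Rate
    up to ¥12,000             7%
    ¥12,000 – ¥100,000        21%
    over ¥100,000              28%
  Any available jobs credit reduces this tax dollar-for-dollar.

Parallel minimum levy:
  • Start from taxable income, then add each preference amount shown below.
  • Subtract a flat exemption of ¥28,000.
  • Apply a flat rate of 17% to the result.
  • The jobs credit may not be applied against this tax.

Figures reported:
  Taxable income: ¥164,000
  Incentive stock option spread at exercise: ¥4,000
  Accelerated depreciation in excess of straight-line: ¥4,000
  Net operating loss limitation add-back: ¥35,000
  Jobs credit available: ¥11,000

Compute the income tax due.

¥30,430

Regular income tax:
  ¥12,000 × 7% = ¥840
  ¥88,000 × 21% = ¥18,480
  ¥64,000 × 28% = ¥17,920
  → ¥37,240
  Less jobs credit ¥11,000 → ¥26,240

Parallel minimum levy:
  Adjusted income: ¥164,000 + ¥4,000 + ¥4,000 + ¥35,000 = ¥207,000
  Less exemption ¥28,000 → base ¥179,000
  ¥179,000 × 17% = ¥30,430

¥30,430 > ¥26,240, so the parallel minimum levy is the binding amount.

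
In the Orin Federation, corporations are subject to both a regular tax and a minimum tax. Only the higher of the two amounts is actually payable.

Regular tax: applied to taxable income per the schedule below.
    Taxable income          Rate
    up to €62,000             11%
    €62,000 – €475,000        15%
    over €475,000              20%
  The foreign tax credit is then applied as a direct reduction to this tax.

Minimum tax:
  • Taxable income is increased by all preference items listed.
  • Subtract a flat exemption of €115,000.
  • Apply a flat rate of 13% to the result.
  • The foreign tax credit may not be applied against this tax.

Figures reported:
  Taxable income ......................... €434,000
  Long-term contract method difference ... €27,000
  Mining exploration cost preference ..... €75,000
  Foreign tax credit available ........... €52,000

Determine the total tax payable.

Minimum tax:
  Adjusted income: €434,000 + €27,000 + €75,000 = €536,000
  Less exemption €115,000 → base €421,000
  €421,000 × 13% = €54,730

Regular tax:
  €62,000 × 11% = €6,820
  €372,000 × 15% = €55,800
  → €62,620
  Less foreign tax credit €52,000 → €10,620

€54,730 > €10,620, so the minimum tax is the binding amount.

€54,730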